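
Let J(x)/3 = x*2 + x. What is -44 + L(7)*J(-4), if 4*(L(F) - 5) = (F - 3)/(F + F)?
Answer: -1586/7 ≈ -226.57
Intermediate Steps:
L(F) = 5 + (-3 + F)/(8*F) (L(F) = 5 + ((F - 3)/(F + F))/4 = 5 + ((-3 + F)/((2*F)))/4 = 5 + ((-3 + F)*(1/(2*F)))/4 = 5 + ((-3 + F)/(2*F))/4 = 5 + (-3 + F)/(8*F))
J(x) = 9*x (J(x) = 3*(x*2 + x) = 3*(2*x + x) = 3*(3*x) = 9*x)
-44 + L(7)*J(-4) = -44 + ((1/8)*(-3 + 41*7)/7)*(9*(-4)) = -44 + ((1/8)*(1/7)*(-3 + 287))*(-36) = -44 + ((1/8)*(1/7)*284)*(-36) = -44 + (71/14)*(-36) = -44 - 1278/7 = -1586/7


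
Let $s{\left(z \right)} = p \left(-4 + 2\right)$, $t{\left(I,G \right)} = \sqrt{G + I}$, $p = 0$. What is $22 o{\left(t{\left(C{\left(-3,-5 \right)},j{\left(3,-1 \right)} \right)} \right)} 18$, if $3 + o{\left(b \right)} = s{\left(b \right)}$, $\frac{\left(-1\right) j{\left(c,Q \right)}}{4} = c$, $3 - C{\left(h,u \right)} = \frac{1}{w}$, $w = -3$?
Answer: $-1188$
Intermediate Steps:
$C{\left(h,u \right)} = \frac{10}{3}$ ($C{\left(h,u \right)} = 3 - \frac{1}{-3} = 3 - - \frac{1}{3} = 3 + \frac{1}{3} = \frac{10}{3}$)
$j{\left(c,Q \right)} = - 4 c$
$s{\left(z \right)} = 0$ ($s{\left(z \right)} = 0 \left(-4 + 2\right) = 0 \left(-2\right) = 0$)
$o{\left(b \right)} = -3$ ($o{\left(b \right)} = -3 + 0 = -3$)
$22 o{\left(t{\left(C{\left(-3,-5 \right)},j{\left(3,-1 \right)} \right)} \right)} 18 = 22 \left(-3\right) 18 = \left(-66\right) 18 = -1188$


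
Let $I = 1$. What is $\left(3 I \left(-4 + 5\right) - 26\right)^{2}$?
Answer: $529$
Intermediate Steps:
$\left(3 I \left(-4 + 5\right) - 26\right)^{2} = \left(3 \cdot 1 \left(-4 + 5\right) - 26\right)^{2} = \left(3 \cdot 1 - 26\right)^{2} = \left(3 - 26\right)^{2} = \left(-23\right)^{2} = 529$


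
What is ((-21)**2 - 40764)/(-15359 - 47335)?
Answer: 13441/20898 ≈ 0.64317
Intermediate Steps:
((-21)**2 - 40764)/(-15359 - 47335) = (441 - 40764)/(-62694) = -40323*(-1/62694) = 13441/20898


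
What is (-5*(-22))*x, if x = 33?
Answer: 3630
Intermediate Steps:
(-5*(-22))*x = -5*(-22)*33 = 110*33 = 3630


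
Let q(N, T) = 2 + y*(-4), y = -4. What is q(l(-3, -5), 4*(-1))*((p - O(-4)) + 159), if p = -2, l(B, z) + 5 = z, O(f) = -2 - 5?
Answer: 2952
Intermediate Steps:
O(f) = -7
l(B, z) = -5 + z
q(N, T) = 18 (q(N, T) = 2 - 4*(-4) = 2 + 16 = 18)
q(l(-3, -5), 4*(-1))*((p - O(-4)) + 159) = 18*((-2 - 1*(-7)) + 159) = 18*((-2 + 7) + 159) = 18*(5 + 159) = 18*164 = 2952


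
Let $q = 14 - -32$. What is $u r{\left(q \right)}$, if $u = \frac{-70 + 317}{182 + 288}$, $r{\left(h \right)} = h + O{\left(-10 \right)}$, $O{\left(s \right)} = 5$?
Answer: $\frac{12597}{470} \approx 26.802$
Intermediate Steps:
$q = 46$ ($q = 14 + 32 = 46$)
$r{\left(h \right)} = 5 + h$ ($r{\left(h \right)} = h + 5 = 5 + h$)
$u = \frac{247}{470} \approx 0.52553$
$u r{\left(q \right)} = \frac{247 \left(5 + 46\right)}{470} = \frac{247}{470} \cdot 51 = \frac{12597}{470}$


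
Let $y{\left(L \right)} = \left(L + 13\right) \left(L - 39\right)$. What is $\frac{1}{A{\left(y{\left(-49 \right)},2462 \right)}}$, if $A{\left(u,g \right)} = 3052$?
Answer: $\frac{1}{3052} \approx 0.00032765$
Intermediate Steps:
$y{\left(L \right)} = \left(-39 + L\right) \left(13 + L\right)$ ($y{\left(L \right)} = \left(13 + L\right) \left(-39 + L\right) = \left(-39 + L\right) \left(13 + L\right)$)
$\frac{1}{A{\left(y{\left(-49 \right)},2462 \right)}} = \frac{1}{3052}$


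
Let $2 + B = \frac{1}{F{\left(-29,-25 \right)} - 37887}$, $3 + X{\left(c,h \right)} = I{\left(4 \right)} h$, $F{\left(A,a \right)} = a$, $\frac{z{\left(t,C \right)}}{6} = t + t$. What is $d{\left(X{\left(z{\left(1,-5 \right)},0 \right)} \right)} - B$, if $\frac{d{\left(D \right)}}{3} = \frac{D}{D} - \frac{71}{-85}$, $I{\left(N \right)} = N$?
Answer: $\frac{24187941}{3222520} \approx 7.5059$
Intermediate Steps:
$z{\left(t,C \right)} = 12 t$ ($z{\left(t,C \right)} = 6 \left(t + t\right) = 6 \cdot 2 t = 12 t$)
$X{\left(c,h \right)} = -3 + 4 h$
$d{\left(D \right)} = \frac{468}{85}$ ($d{\left(D \right)} = 3 \left(\frac{D}{D} - \frac{71}{-85}\right) = 3 \left(1 - - \frac{71}{85}\right) = 3 \left(1 + \frac{71}{85}\right) = 3 \cdot \frac{156}{85} = \frac{468}{85}$)
$B = - \frac{75825}{37912}$ ($B = -2 + \frac{1}{-25 - 37887} = -2 + \frac{1}{-37912} = -2 - \frac{1}{37912} = - \frac{75825}{37912} \approx -2.0$)
$d{\left(X{\left(z{\left(1,-5 \right)},0 \right)} \right)} - B = \frac{468}{85} - - \frac{75825}{37912} = \frac{468}{85} + \frac{75825}{37912} = \frac{24187941}{3222520}$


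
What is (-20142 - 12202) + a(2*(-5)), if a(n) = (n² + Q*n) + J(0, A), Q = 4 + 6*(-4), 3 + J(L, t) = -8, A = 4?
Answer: -32055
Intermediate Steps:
J(L, t) = -11 (J(L, t) = -3 - 8 = -11)
Q = -20 (Q = 4 - 24 = -20)
a(n) = -11 + n² - 20*n (a(n) = (n² - 20*n) - 11 = -11 + n² - 20*n)
(-20142 - 12202) + a(2*(-5)) = (-20142 - 12202) + (-11 + (2*(-5))² - 40*(-5)) = -32344 + (-11 + (-10)² - 20*(-10)) = -32344 + (-11 + 100 + 200) = -32344 + 289 = -32055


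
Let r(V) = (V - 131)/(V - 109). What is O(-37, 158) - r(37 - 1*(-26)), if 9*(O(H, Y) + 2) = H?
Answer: -1571/207 ≈ -7.5894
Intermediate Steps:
r(V) = (-131 + V)/(-109 + V)
O(H, Y) = -2 + H/9
O(-37, 158) - r(37 - 1*(-26)) = (-2 + (1/9)*(-37)) - (-131 + (37 - 1*(-26)))/(-109 + (37 - 1*(-26))) = (-2 - 37/9) - (-131 + (37 + 26))/(-109 + (37 + 26)) = -55/9 - (-131 + 63)/(-109 + 63) = -55/9 - (-68)/(-46) = -55/9 - (-1)*(-68)/46 = -55/9 - 1*34/23 = -55/9 - 34/23 = -1571/207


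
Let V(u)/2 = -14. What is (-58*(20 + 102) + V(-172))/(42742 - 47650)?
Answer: 592/409 ≈ 1.4474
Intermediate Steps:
V(u) = -28 (V(u) = 2*(-14) = -28)
(-58*(20 + 102) + V(-172))/(42742 - 47650) = (-58*(20 + 102) - 28)/(42742 - 47650) = (-58*122 - 28)/(-4908) = (-7076 - 28)*(-1/4908) = -7104*(-1/4908) = 592/409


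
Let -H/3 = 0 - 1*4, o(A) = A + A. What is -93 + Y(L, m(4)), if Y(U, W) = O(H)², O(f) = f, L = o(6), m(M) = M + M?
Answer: 51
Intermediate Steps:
o(A) = 2*A
H = 12 (H = -3*(0 - 1*4) = -3*(0 - 4) = -3*(-4) = 12)
m(M) = 2*M
L = 12 (L = 2*6 = 12)
Y(U, W) = 144 (Y(U, W) = 12² = 144)
-93 + Y(L, m(4)) = -93 + 144 = 51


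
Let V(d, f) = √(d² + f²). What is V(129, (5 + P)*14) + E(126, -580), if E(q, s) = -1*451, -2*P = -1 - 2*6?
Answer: -451 + √42562 ≈ -244.69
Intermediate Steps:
P = 13/2 (P = -(-1 - 2*6)/2 = -(-1 - 12)/2 = -½*(-13) = 13/2 ≈ 6.5000)
E(q, s) = -451
V(129, (5 + P)*14) + E(126, -580) = √(129² + ((5 + 13/2)*14)²) - 451 = √(16641 + ((23/2)*14)²) - 451 = √(16641 + 161²) - 451 = √(16641 + 25921) - 451 = √42562 - 451 = -451 + √42562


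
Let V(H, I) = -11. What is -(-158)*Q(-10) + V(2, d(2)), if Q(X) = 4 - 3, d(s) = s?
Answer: 147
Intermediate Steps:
Q(X) = 1
-(-158)*Q(-10) + V(2, d(2)) = -(-158) - 11 = -158*(-1) - 11 = 158 - 11 = 147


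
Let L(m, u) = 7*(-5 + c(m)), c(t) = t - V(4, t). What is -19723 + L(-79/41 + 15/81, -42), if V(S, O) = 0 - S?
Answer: -21854606/1107 ≈ -19742.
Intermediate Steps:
V(S, O) = -S
c(t) = 4 + t (c(t) = t - (-1)*4 = t - 1*(-4) = t + 4 = 4 + t)
L(m, u) = -7 + 7*m (L(m, u) = 7*(-5 + (4 + m)) = 7*(-1 + m) = -7 + 7*m)
-19723 + L(-79/41 + 15/81, -42) = -19723 + (-7 + 7*(-79/41 + 15/81)) = -19723 + (-7 + 7*(-79*1/41 + 15*(1/81))) = -19723 + (-7 + 7*(-79/41 + 5/27)) = -19723 + (-7 + 7*(-1928/1107)) = -19723 + (-7 - 13496/1107) = -19723 - 21245/1107 = -21854606/1107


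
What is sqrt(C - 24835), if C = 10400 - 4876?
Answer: I*sqrt(19311) ≈ 138.96*I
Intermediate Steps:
C = 5524
sqrt(C - 24835) = sqrt(5524 - 24835) = sqrt(-19311) = I*sqrt(19311)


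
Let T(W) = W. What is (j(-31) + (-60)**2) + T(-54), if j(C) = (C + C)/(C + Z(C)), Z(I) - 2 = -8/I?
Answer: 3161408/891 ≈ 3548.2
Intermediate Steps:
Z(I) = 2 - 8/I
j(C) = 2*C/(2 + C - 8/C) (j(C) = (C + C)/(C + (2 - 8/C)) = (2*C)/(2 + C - 8/C) = 2*C/(2 + C - 8/C))
(j(-31) + (-60)**2) + T(-54) = (2*(-31)**2/(-8 + (-31)**2 + 2*(-31)) + (-60)**2) - 54 = (2*961/(-8 + 961 - 62) + 3600) - 54 = (2*961/891 + 3600) - 54 = (2*961*(1/891) + 3600) - 54 = (1922/891 + 3600) - 54 = 3209522/891 - 54 = 3161408/891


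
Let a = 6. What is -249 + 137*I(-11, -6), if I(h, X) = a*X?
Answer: -5181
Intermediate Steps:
I(h, X) = 6*X
-249 + 137*I(-11, -6) = -249 + 137*(6*(-6)) = -249 + 137*(-36) = -249 - 4932 = -5181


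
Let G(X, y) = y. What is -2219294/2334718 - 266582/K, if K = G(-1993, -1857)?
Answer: 309136282459/2167785663 ≈ 142.60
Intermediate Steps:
K = -1857
-2219294/2334718 - 266582/K = -2219294/2334718 - 266582/(-1857) = -2219294*1/2334718 - 266582*(-1/1857) = -1109647/1167359 + 266582/1857 = 309136282459/2167785663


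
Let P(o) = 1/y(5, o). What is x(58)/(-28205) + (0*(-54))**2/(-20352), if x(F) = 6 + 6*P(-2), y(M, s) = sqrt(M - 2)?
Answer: -6/28205 - 2*sqrt(3)/28205 ≈ -0.00033555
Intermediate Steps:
y(M, s) = sqrt(-2 + M)
P(o) = sqrt(3)/3 (P(o) = 1/(sqrt(-2 + 5)) = 1/(sqrt(3)) = sqrt(3)/3)
x(F) = 6 + 2*sqrt(3) (x(F) = 6 + 6*(sqrt(3)/3) = 6 + 2*sqrt(3))
x(58)/(-28205) + (0*(-54))**2/(-20352) = (6 + 2*sqrt(3))/(-28205) + (0*(-54))**2/(-20352) = (6 + 2*sqrt(3))*(-1/28205) + 0**2*(-1/20352) = (-6/28205 - 2*sqrt(3)/28205) + 0*(-1/20352) = (-6/28205 - 2*sqrt(3)/28205) + 0 = -6/28205 - 2*sqrt(3)/28205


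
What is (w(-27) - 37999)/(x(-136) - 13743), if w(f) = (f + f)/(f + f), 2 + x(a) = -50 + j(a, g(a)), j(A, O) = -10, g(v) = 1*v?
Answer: 37998/13805 ≈ 2.7525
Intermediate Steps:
g(v) = v
x(a) = -62 (x(a) = -2 + (-50 - 10) = -2 - 60 = -62)
w(f) = 1 (w(f) = (2*f)/((2*f)) = (2*f)*(1/(2*f)) = 1)
(w(-27) - 37999)/(x(-136) - 13743) = (1 - 37999)/(-62 - 13743) = -37998/(-13805) = -37998*(-1/13805) = 37998/13805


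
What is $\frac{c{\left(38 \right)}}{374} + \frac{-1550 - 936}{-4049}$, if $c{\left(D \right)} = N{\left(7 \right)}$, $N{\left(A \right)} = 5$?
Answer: $\frac{950009}{1514326} \approx 0.62735$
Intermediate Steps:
$c{\left(D \right)} = 5$
$\frac{c{\left(38 \right)}}{374} + \frac{-1550 - 936}{-4049} = \frac{5}{374} + \frac{-1550 - 936}{-4049} = 5 \cdot \frac{1}{374} - - \frac{2486}{4049} = \frac{5}{374} + \frac{2486}{4049} = \frac{950009}{1514326}$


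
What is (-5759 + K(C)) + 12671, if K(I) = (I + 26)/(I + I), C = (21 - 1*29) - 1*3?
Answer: 152049/22 ≈ 6911.3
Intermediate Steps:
C = -11 (C = (21 - 29) - 3 = -8 - 3 = -11)
K(I) = (26 + I)/(2*I) (K(I) = (26 + I)/((2*I)) = (26 + I)*(1/(2*I)) = (26 + I)/(2*I))
(-5759 + K(C)) + 12671 = (-5759 + (½)*(26 - 11)/(-11)) + 12671 = (-5759 + (½)*(-1/11)*15) + 12671 = (-5759 - 15/22) + 12671 = -126713/22 + 12671 = 152049/22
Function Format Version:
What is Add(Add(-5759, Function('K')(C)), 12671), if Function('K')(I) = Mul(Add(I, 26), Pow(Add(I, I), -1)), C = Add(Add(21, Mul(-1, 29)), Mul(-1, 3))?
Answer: Rational(152049, 22) ≈ 6911.3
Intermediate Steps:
C = -11 (C = Add(Add(21, -29), -3) = Add(-8, -3) = -11)
Function('K')(I) = Mul(Rational(1, 2), Pow(I, -1), Add(26, I)) (Function('K')(I) = Mul(Add(26, I), Pow(Mul(2, I), -1)) = Mul(Add(26, I), Mul(Rational(1, 2), Pow(I, -1))) = Mul(Rational(1, 2), Pow(I, -1), Add(26, I)))
Add(Add(-5759, Function('K')(C)), 12671) = Add(Add(-5759, Mul(Rational(1, 2), Pow(-11, -1), Add(26, -11))), 12671) = Add(Add(-5759, Mul(Rational(1, 2), Rational(-1, 11), 15)), 12671) = Add(Add(-5759, Rational(-15, 22)), 12671) = Add(Rational(-126713, 22), 12671) = Rational(152049, 22)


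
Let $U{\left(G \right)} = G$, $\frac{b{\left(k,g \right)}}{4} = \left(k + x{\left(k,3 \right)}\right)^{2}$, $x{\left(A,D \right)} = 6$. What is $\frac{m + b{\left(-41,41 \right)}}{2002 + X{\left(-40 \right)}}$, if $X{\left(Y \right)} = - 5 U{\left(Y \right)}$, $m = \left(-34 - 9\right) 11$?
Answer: $\frac{4427}{2202} \approx 2.0104$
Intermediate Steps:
$m = -473$ ($m = \left(-43\right) 11 = -473$)
$b{\left(k,g \right)} = 4 \left(6 + k\right)^{2}$ ($b{\left(k,g \right)} = 4 \left(k + 6\right)^{2} = 4 \left(6 + k\right)^{2}$)
$X{\left(Y \right)} = - 5 Y$
$\frac{m + b{\left(-41,41 \right)}}{2002 + X{\left(-40 \right)}} = \frac{-473 + 4 \left(6 - 41\right)^{2}}{2002 - -200} = \frac{-473 + 4 \left(-35\right)^{2}}{2002 + 200} = \frac{-473 + 4 \cdot 1225}{2202} = \left(-473 + 4900\right) \frac{1}{2202} = 4427 \cdot \frac{1}{2202} = \frac{4427}{2202}$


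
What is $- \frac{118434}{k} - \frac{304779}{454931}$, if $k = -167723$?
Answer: $\frac{2760849837}{76302392113} \approx 0.036183$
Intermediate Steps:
$- \frac{118434}{k} - \frac{304779}{454931} = - \frac{118434}{-167723} - \frac{304779}{454931} = \left(-118434\right) \left(- \frac{1}{167723}\right) - \frac{304779}{454931} = \frac{118434}{167723} - \frac{304779}{454931} = \frac{2760849837}{76302392113}$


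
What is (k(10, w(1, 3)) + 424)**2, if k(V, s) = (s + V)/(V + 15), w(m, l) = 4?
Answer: 112656996/625 ≈ 1.8025e+5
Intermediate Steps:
k(V, s) = (V + s)/(15 + V)
(k(10, w(1, 3)) + 424)**2 = ((10 + 4)/(15 + 10) + 424)**2 = (14/25 + 424)**2 = (10614/25)**2 = 112656996/625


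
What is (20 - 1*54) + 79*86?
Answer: 6760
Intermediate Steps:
(20 - 1*54) + 79*86 = (20 - 54) + 6794 = -34 + 6794 = 6760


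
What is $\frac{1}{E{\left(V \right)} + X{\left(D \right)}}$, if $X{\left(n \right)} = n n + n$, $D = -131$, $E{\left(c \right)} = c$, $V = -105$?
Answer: $\frac{1}{16925} \approx 5.9084 \cdot 10^{-5}$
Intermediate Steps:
$X{\left(n \right)} = n + n^{2}$ ($X{\left(n \right)} = n^{2} + n = n + n^{2}$)
$\frac{1}{E{\left(V \right)} + X{\left(D \right)}} = \frac{1}{-105 - 131 \left(1 - 131\right)} = \frac{1}{-105 - -17030} = \frac{1}{-105 + 17030} = \frac{1}{16925}$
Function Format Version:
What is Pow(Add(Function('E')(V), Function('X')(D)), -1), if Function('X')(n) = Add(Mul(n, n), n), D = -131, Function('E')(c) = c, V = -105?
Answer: Rational(1, 16925) ≈ 5.9084e-5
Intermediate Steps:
Function('X')(n) = Add(n, Pow(n, 2)) (Function('X')(n) = Add(Pow(n, 2), n) = Add(n, Pow(n, 2)))
Pow(Add(Function('E')(V), Function('X')(D)), -1) = Pow(Add(-105, Mul(-131, Add(1, -131))), -1) = Pow(Add(-105, Mul(-131, -130)), -1) = Pow(Add(-105, 17030), -1) = Pow(16925, -1) = Rational(1, 16925)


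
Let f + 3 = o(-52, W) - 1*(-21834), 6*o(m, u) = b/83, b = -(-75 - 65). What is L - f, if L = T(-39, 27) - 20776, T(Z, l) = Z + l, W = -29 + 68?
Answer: -10612201/249 ≈ -42619.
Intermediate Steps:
b = 140 (b = -1*(-140) = 140)
W = 39
o(m, u) = 70/249 (o(m, u) = (140/83)/6 = (140*(1/83))/6 = (⅙)*(140/83) = 70/249)
L = -20788 (L = (-39 + 27) - 20776 = -12 - 20776 = -20788)
f = 5435989/249 (f = -3 + (70/249 - 1*(-21834)) = -3 + (70/249 + 21834) = -3 + 5436736/249 = 5435989/249 ≈ 21831.)
L - f = -20788 - 1*5435989/249 = -20788 - 5435989/249 = -10612201/249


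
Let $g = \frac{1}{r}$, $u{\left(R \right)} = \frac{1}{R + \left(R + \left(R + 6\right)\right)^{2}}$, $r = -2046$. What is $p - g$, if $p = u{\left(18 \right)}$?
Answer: $\frac{29}{27621} \approx 0.0010499$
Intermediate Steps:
$u{\left(R \right)} = \frac{1}{R + \left(6 + 2 R\right)^{2}}$ ($u{\left(R \right)} = \frac{1}{R + \left(R + \left(6 + R\right)\right)^{2}} = \frac{1}{R + \left(6 + 2 R\right)^{2}}$)
$g = - \frac{1}{2046}$ ($g = \frac{1}{-2046} = - \frac{1}{2046} \approx -0.00048876$)
$p = \frac{1}{1782}$ ($p = \frac{1}{18 + 4 \left(3 + 18\right)^{2}} = \frac{1}{18 + 4 \cdot 21^{2}} = \frac{1}{18 + 4 \cdot 441} = \frac{1}{18 + 1764} = \frac{1}{1782} \approx 0.00056117$)
$p - g = \frac{1}{1782} - - \frac{1}{2046} = \frac{1}{1782} + \frac{1}{2046} = \frac{29}{27621}$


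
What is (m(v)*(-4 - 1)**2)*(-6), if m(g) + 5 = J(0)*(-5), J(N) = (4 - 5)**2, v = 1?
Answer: 1500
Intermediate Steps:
J(N) = 1 (J(N) = (-1)**2 = 1)
m(g) = -10 (m(g) = -5 + 1*(-5) = -5 - 5 = -10)
(m(v)*(-4 - 1)**2)*(-6) = -10*(-4 - 1)**2*(-6) = -10*(-5)**2*(-6) = -10*25*(-6) = -250*(-6) = 1500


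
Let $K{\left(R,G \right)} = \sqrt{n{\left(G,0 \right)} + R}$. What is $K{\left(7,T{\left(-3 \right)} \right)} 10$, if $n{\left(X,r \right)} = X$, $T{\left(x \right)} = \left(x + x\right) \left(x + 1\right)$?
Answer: $10 \sqrt{19} \approx 43.589$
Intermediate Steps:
$T{\left(x \right)} = 2 x \left(1 + x\right)$
$K{\left(R,G \right)} = \sqrt{G + R}$
$K{\left(7,T{\left(-3 \right)} \right)} 10 = \sqrt{2 \left(-3\right) \left(1 - 3\right) + 7} \cdot 10 = \sqrt{2 \left(-3\right) \left(-2\right) + 7} \cdot 10 = \sqrt{12 + 7} \cdot 10 = \sqrt{19} \cdot 10 = 10 \sqrt{19}$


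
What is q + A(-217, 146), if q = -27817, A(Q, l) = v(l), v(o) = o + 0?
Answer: -27671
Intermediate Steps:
v(o) = o
A(Q, l) = l
q + A(-217, 146) = -27817 + 146 = -27671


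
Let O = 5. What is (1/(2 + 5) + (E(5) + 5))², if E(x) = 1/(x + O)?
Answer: 134689/4900 ≈ 27.488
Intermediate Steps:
E(x) = 1/(5 + x) (E(x) = 1/(x + 5) = 1/(5 + x))
(1/(2 + 5) + (E(5) + 5))² = (1/(2 + 5) + (1/(5 + 5) + 5))² = (1/7 + (1/10 + 5))² = (⅐ + (⅒ + 5))² = (⅐ + 51/10)² = (367/70)² = 134689/4900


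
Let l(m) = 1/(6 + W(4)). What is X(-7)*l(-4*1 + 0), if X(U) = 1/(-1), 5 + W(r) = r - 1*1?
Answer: -¼ ≈ -0.25000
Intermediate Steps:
W(r) = -6 + r (W(r) = -5 + (r - 1*1) = -5 + (r - 1) = -5 + (-1 + r) = -6 + r)
X(U) = -1
l(m) = ¼ (l(m) = 1/(6 + (-6 + 4)) = 1/(6 - 2) = 1/4 = ¼)
X(-7)*l(-4*1 + 0) = -1*¼ = -¼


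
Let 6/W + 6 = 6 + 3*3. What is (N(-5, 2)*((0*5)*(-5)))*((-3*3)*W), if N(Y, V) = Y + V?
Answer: 0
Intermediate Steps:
N(Y, V) = V + Y
W = 2/3 (W = 6/(-6 + (6 + 3*3)) = 6/(-6 + (6 + 9)) = 6/(-6 + 15) = 6/9 = 6*(1/9) = 2/3 ≈ 0.66667)
(N(-5, 2)*((0*5)*(-5)))*((-3*3)*W) = ((2 - 5)*((0*5)*(-5)))*(-3*3*(2/3)) = (-0*(-5))*(-9*2/3) = -3*0*(-6) = 0*(-6) = 0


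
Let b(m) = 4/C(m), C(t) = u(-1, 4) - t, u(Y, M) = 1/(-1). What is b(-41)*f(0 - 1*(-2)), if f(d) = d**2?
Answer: 2/5 ≈ 0.40000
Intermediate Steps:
u(Y, M) = -1
C(t) = -1 - t
b(m) = 4/(-1 - m)
b(-41)*f(0 - 1*(-2)) = (-4/(1 - 41))*(0 - 1*(-2))**2 = (-4/(-40))*(0 + 2)**2 = -4*(-1/40)*2**2 = (1/10)*4 = 2/5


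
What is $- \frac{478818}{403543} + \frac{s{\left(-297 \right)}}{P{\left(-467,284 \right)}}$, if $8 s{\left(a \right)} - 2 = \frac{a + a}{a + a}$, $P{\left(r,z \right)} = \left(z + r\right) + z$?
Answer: $- \frac{385674315}{326062744} \approx -1.1828$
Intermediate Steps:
$P{\left(r,z \right)} = r + 2 z$ ($P{\left(r,z \right)} = \left(r + z\right) + z = r + 2 z$)
$s{\left(a \right)} = \frac{3}{8}$ ($s{\left(a \right)} = \frac{1}{4} + \frac{\left(a + a\right) \frac{1}{a + a}}{8} = \frac{1}{4} + \frac{2 a \frac{1}{2 a}}{8} = \frac{1}{4} + \frac{1}{8} \cdot 1 = \frac{1}{4} + \frac{1}{8} = \frac{3}{8}$)
$- \frac{478818}{403543} + \frac{s{\left(-297 \right)}}{P{\left(-467,284 \right)}} = - \frac{478818}{403543} + \frac{3}{8 \left(-467 + 2 \cdot 284\right)} = \left(-478818\right) \frac{1}{403543} + \frac{3}{8 \left(-467 + 568\right)} = - \frac{478818}{403543} + \frac{3}{8 \cdot 101} = - \frac{478818}{403543} + \frac{3}{8} \cdot \frac{1}{101} = - \frac{478818}{403543} + \frac{3}{808} = - \frac{385674315}{326062744}$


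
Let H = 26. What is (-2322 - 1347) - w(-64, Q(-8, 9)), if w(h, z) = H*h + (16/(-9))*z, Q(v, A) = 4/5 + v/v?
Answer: -10009/5 ≈ -2001.8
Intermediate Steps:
Q(v, A) = 9/5 (Q(v, A) = 4*(1/5) + 1 = 4/5 + 1 = 9/5)
w(h, z) = 26*h - 16*z/9 (w(h, z) = 26*h + (16/(-9))*z = 26*h + (16*(-1/9))*z = 26*h - 16*z/9)
(-2322 - 1347) - w(-64, Q(-8, 9)) = (-2322 - 1347) - (26*(-64) - 16/9*9/5) = -3669 - (-1664 - 16/5) = -3669 - 1*(-8336/5) = -3669 + 8336/5 = -10009/5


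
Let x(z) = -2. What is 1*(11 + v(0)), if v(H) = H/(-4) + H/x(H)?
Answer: 11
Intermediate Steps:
v(H) = -3*H/4 (v(H) = H/(-4) + H/(-2) = H*(-¼) + H*(-½) = -H/4 - H/2 = -3*H/4)
1*(11 + v(0)) = 1*(11 - ¾*0) = 1*(11 + 0) = 1*11 = 11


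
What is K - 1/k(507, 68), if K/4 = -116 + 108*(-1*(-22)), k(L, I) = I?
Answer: 614719/68 ≈ 9040.0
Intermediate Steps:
K = 9040 (K = 4*(-116 + 108*(-1*(-22))) = 4*(-116 + 108*22) = 4*(-116 + 2376) = 4*2260 = 9040)
K - 1/k(507, 68) = 9040 - 1/68 = 614719/68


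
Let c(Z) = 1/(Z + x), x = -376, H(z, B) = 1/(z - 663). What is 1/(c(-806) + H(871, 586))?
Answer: 122928/487 ≈ 252.42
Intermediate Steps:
H(z, B) = 1/(-663 + z)
c(Z) = 1/(-376 + Z) (c(Z) = 1/(Z - 376) = 1/(-376 + Z))
1/(c(-806) + H(871, 586)) = 1/(1/(-376 - 806) + 1/(-663 + 871)) = 1/(1/(-1182) + 1/208) = 1/(-1/1182 + 1/208) = 1/(487/122928) = 122928/487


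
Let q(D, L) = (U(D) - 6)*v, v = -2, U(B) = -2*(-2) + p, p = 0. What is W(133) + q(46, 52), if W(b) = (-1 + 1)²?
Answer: 4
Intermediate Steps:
U(B) = 4 (U(B) = -2*(-2) + 0 = 4 + 0 = 4)
W(b) = 0 (W(b) = 0² = 0)
q(D, L) = 4 (q(D, L) = (4 - 6)*(-2) = -2*(-2) = 4)
W(133) + q(46, 52) = 0 + 4 = 4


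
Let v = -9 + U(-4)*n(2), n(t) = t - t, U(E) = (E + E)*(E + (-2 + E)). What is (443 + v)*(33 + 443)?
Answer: 206584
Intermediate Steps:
U(E) = 2*E*(-2 + 2*E) (U(E) = (2*E)*(-2 + 2*E) = 2*E*(-2 + 2*E))
n(t) = 0
v = -9 (v = -9 + (4*(-4)*(-1 - 4))*0 = -9 + (4*(-4)*(-5))*0 = -9 + 80*0 = -9 + 0 = -9)
(443 + v)*(33 + 443) = (443 - 9)*(33 + 443) = 434*476 = 206584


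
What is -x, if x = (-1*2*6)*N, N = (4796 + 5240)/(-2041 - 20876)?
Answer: -40144/7639 ≈ -5.2551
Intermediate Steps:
N = -10036/22917 (N = 10036/(-22917) = 10036*(-1/22917) = -10036/22917 ≈ -0.43793)
x = 40144/7639 (x = (-1*2*6)*(-10036/22917) = -2*6*(-10036/22917) = -12*(-10036/22917) = 40144/7639 ≈ 5.2551)
-x = -1*40144/7639 = -40144/7639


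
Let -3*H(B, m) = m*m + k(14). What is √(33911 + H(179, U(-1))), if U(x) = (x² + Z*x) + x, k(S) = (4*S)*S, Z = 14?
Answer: √302259/3 ≈ 183.26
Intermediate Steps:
k(S) = 4*S²
U(x) = x² + 15*x (U(x) = (x² + 14*x) + x = x² + 15*x)
H(B, m) = -784/3 - m²/3 (H(B, m) = -(m*m + 4*14²)/3 = -(m² + 4*196)/3 = -(m² + 784)/3 = -(784 + m²)/3 = -784/3 - m²/3)
√(33911 + H(179, U(-1))) = √(33911 + (-784/3 - (15 - 1)²/3)) = √(33911 + (-784/3 - (-1*14)²/3)) = √(33911 + (-784/3 - ⅓*(-14)²)) = √(33911 + (-784/3 - ⅓*196)) = √(33911 + (-784/3 - 196/3)) = √(33911 - 980/3) = √(100753/3) = √302259/3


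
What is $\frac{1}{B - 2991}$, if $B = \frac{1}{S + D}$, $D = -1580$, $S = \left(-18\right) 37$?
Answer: $- \frac{2246}{6717787} \approx -0.00033434$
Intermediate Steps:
$S = -666$
$B = - \frac{1}{2246}$ ($B = \frac{1}{-666 - 1580} = \frac{1}{-2246} = - \frac{1}{2246} \approx -0.00044524$)
$\frac{1}{B - 2991} = \frac{1}{- \frac{1}{2246} - 2991} = \frac{1}{- \frac{6717787}{2246}} = - \frac{2246}{6717787}$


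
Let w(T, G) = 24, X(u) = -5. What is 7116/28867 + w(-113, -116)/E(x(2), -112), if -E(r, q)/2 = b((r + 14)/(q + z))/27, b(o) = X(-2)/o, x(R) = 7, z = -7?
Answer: -27453864/2453695 ≈ -11.189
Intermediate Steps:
b(o) = -5/o
E(r, q) = 10*(-7 + q)/(27*(14 + r)) (E(r, q) = -2*(-5*(q - 7)/(r + 14))/27 = -2*(-5*(-7 + q)/(14 + r))/27 = -(-10)*(-7 + q)/(27*(14 + r)) = 10*(-7 + q)/(27*(14 + r)))
7116/28867 + w(-113, -116)/E(x(2), -112) = 7116/28867 + 24/((10*(-7 - 112)/(27*(14 + 7)))) = 7116*(1/28867) + 24/(((10/27)*(-119)/21)) = 7116/28867 + 24/(((10/27)*(1/21)*(-119))) = 7116/28867 + 24/(-170/81) = 7116/28867 + 24*(-81/170) = 7116/28867 - 972/85 = -27453864/2453695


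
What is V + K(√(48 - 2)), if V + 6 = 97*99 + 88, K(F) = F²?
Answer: 9731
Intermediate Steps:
V = 9685 (V = -6 + (97*99 + 88) = -6 + (9603 + 88) = -6 + 9691 = 9685)
V + K(√(48 - 2)) = 9685 + (√(48 - 2))² = 9685 + (√46)² = 9685 + 46 = 9731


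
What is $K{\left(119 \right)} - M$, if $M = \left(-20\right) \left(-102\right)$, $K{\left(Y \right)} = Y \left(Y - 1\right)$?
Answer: $12002$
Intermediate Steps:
$K{\left(Y \right)} = Y \left(-1 + Y\right)$
$M = 2040$
$K{\left(119 \right)} - M = 119 \left(-1 + 119\right) - 2040 = 119 \cdot 118 - 2040 = 14042 - 2040 = 12002$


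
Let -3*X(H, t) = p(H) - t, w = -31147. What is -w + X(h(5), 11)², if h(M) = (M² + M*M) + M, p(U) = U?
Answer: 282259/9 ≈ 31362.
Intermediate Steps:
h(M) = M + 2*M² (h(M) = (M² + M²) + M = 2*M² + M = M + 2*M²)
X(H, t) = -H/3 + t/3 (X(H, t) = -(H - t)/3 = -H/3 + t/3)
-w + X(h(5), 11)² = -1*(-31147) + (-5*(1 + 2*5)/3 + (⅓)*11)² = 31147 + (-5*(1 + 10)/3 + 11/3)² = 31147 + (-5*11/3 + 11/3)² = 31147 + (-⅓*55 + 11/3)² = 31147 + (-55/3 + 11/3)² = 31147 + (-44/3)² = 31147 + 1936/9 = 282259/9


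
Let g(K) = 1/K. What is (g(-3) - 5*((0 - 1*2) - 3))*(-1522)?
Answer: -112628/3 ≈ -37543.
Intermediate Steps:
g(K) = 1/K
(g(-3) - 5*((0 - 1*2) - 3))*(-1522) = (1/(-3) - 5*((0 - 1*2) - 3))*(-1522) = (-1/3 - 5*((0 - 2) - 3))*(-1522) = (-1/3 - 5*(-2 - 3))*(-1522) = (-1/3 - 5*(-5))*(-1522) = (-1/3 - 1*(-25))*(-1522) = (-1/3 + 25)*(-1522) = (74/3)*(-1522) = -112628/3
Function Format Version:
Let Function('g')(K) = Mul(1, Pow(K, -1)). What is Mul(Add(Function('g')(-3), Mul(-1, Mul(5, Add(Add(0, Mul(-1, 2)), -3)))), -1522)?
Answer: Rational(-112628, 3) ≈ -37543.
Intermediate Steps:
Function('g')(K) = Pow(K, -1)
Mul(Add(Function('g')(-3), Mul(-1, Mul(5, Add(Add(0, Mul(-1, 2)), -3)))), -1522) = Mul(Add(Pow(-3, -1), Mul(-1, Mul(5, Add(Add(0, Mul(-1, 2)), -3)))), -1522) = Mul(Add(Rational(-1, 3), Mul(-1, Mul(5, Add(Add(0, -2), -3)))), -1522) = Mul(Add(Rational(-1, 3), Mul(-1, Mul(5, Add(-2, -3)))), -1522) = Mul(Add(Rational(-1, 3), Mul(-1, Mul(5, -5))), -1522) = Mul(Add(Rational(-1, 3), Mul(-1, -25)), -1522) = Mul(Add(Rational(-1, 3), 25), -1522) = Mul(Rational(74, 3), -1522) = Rational(-112628, 3)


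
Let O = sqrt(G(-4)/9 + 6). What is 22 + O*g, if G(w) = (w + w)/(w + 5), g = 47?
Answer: 22 + 47*sqrt(46)/3 ≈ 128.26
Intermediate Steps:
G(w) = 2*w/(5 + w) (G(w) = (2*w)/(5 + w) = 2*w/(5 + w))
O = sqrt(46)/3 (O = sqrt((2*(-4)/(5 - 4))/9 + 6) = sqrt((2*(-4)/1)*(1/9) + 6) = sqrt((2*(-4)*1)*(1/9) + 6) = sqrt(-8*1/9 + 6) = sqrt(-8/9 + 6) = sqrt(46/9) = sqrt(46)/3 ≈ 2.2608)
22 + O*g = 22 + (sqrt(46)/3)*47 = 22 + 47*sqrt(46)/3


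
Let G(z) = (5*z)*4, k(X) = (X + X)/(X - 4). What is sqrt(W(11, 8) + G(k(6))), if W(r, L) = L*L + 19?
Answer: sqrt(203) ≈ 14.248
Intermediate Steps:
k(X) = 2*X/(-4 + X) (k(X) = (2*X)/(-4 + X) = 2*X/(-4 + X))
G(z) = 20*z
W(r, L) = 19 + L**2 (W(r, L) = L**2 + 19 = 19 + L**2)
sqrt(W(11, 8) + G(k(6))) = sqrt((19 + 8**2) + 20*(2*6/(-4 + 6))) = sqrt((19 + 64) + 20*(2*6/2)) = sqrt(83 + 20*(2*6*(1/2))) = sqrt(83 + 20*6) = sqrt(83 + 120) = sqrt(203)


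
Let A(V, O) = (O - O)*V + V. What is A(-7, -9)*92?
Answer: -644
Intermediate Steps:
A(V, O) = V (A(V, O) = 0*V + V = 0 + V = V)
A(-7, -9)*92 = -7*92 = -644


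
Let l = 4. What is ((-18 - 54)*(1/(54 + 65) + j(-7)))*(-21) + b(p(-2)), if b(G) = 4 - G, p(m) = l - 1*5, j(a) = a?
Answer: -179627/17 ≈ -10566.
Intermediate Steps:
p(m) = -1 (p(m) = 4 - 1*5 = 4 - 5 = -1)
((-18 - 54)*(1/(54 + 65) + j(-7)))*(-21) + b(p(-2)) = ((-18 - 54)*(1/(54 + 65) - 7))*(-21) + (4 - 1*(-1)) = -72*(1/119 - 7)*(-21) + (4 + 1) = -72*(1/119 - 7)*(-21) + 5 = -72*(-832/119)*(-21) + 5 = (59904/119)*(-21) + 5 = -179712/17 + 5 = -179627/17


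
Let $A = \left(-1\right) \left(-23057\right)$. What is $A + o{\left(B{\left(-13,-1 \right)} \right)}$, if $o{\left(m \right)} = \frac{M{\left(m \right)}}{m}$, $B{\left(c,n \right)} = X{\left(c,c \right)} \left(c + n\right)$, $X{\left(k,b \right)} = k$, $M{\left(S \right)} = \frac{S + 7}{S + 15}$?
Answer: $\frac{118097981}{5122} \approx 23057.0$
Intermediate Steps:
$M{\left(S \right)} = \frac{7 + S}{15 + S}$
$A = 23057$
$B{\left(c,n \right)} = c \left(c + n\right)$
$o{\left(m \right)} = \frac{7 + m}{m \left(15 + m\right)}$ ($o{\left(m \right)} = \frac{\frac{1}{15 + m} \left(7 + m\right)}{m} = \frac{7 + m}{m \left(15 + m\right)}$)
$A + o{\left(B{\left(-13,-1 \right)} \right)} = 23057 + \frac{7 - 13 \left(-13 - 1\right)}{- 13 \left(-13 - 1\right) \left(15 - 13 \left(-13 - 1\right)\right)} = 23057 + \frac{7 - -182}{\left(-13\right) \left(-14\right) \left(15 - -182\right)} = 23057 + \frac{7 + 182}{182 \left(15 + 182\right)} = 23057 + \frac{1}{182} \cdot \frac{1}{197} \cdot 189 = 23057 + \frac{27}{5122} = \frac{118097981}{5122}$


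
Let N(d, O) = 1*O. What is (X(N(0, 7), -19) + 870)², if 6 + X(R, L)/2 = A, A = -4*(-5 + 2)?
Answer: 777924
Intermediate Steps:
N(d, O) = O
A = 12 (A = -4*(-3) = 12)
X(R, L) = 12 (X(R, L) = -12 + 2*12 = -12 + 24 = 12)
(X(N(0, 7), -19) + 870)² = (12 + 870)² = 882² = 777924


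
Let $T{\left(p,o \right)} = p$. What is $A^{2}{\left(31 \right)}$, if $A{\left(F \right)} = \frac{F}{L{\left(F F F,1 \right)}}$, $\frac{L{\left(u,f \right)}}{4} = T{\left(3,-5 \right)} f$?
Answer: $\frac{961}{144} \approx 6.6736$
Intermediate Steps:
$L{\left(u,f \right)} = 12 f$ ($L{\left(u,f \right)} = 4 \cdot 3 f = 12 f$)
$A{\left(F \right)} = \frac{F}{12}$ ($A{\left(F \right)} = \frac{F}{12 \cdot 1} = \frac{F}{12}$)
$A^{2}{\left(31 \right)} = \left(\frac{1}{12} \cdot 31\right)^{2} = \left(\frac{31}{12}\right)^{2} = \frac{961}{144}$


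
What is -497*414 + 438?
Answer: -205320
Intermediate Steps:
-497*414 + 438 = -205758 + 438 = -205320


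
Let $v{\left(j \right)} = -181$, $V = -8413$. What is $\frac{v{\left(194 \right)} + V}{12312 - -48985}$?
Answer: $- \frac{8594}{61297} \approx -0.1402$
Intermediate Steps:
$\frac{v{\left(194 \right)} + V}{12312 - -48985} = \frac{-181 - 8413}{12312 - -48985} = - \frac{8594}{12312 + 48985} = - \frac{8594}{61297}$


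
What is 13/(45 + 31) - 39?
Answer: -2951/76 ≈ -38.829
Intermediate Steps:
13/(45 + 31) - 39 = 13/76 - 39 = -2951/76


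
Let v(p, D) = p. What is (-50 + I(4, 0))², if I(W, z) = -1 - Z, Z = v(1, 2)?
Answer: 2704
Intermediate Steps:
Z = 1
I(W, z) = -2 (I(W, z) = -1 - 1*1 = -1 - 1 = -2)
(-50 + I(4, 0))² = (-50 - 2)² = (-52)² = 2704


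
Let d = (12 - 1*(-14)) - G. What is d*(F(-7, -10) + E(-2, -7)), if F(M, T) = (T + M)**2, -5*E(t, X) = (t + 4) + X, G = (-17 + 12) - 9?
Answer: 11600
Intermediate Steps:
G = -14 (G = -5 - 9 = -14)
E(t, X) = -4/5 - X/5 - t/5 (E(t, X) = -((t + 4) + X)/5 = -((4 + t) + X)/5 = -(4 + X + t)/5 = -4/5 - X/5 - t/5)
F(M, T) = (M + T)**2
d = 40 (d = (12 - 1*(-14)) - 1*(-14) = (12 + 14) + 14 = 26 + 14 = 40)
d*(F(-7, -10) + E(-2, -7)) = 40*((-7 - 10)**2 + (-4/5 - 1/5*(-7) - 1/5*(-2))) = 40*((-17)**2 + (-4/5 + 7/5 + 2/5)) = 40*(289 + 1) = 40*290 = 11600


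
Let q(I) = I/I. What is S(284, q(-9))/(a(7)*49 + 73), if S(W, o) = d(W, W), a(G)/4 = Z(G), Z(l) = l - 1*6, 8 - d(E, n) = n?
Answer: -276/269 ≈ -1.0260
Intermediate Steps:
q(I) = 1
d(E, n) = 8 - n
Z(l) = -6 + l (Z(l) = l - 6 = -6 + l)
a(G) = -24 + 4*G (a(G) = 4*(-6 + G) = -24 + 4*G)
S(W, o) = 8 - W
S(284, q(-9))/(a(7)*49 + 73) = (8 - 1*284)/((-24 + 4*7)*49 + 73) = (8 - 284)/((-24 + 28)*49 + 73) = -276/(4*49 + 73) = -276/(196 + 73) = -276/269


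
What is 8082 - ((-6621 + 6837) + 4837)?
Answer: 3029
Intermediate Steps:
8082 - ((-6621 + 6837) + 4837) = 8082 - (216 + 4837) = 8082 - 1*5053 = 8082 - 5053 = 3029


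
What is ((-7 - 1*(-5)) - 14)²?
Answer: 256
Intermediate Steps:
((-7 - 1*(-5)) - 14)² = ((-7 + 5) - 14)² = (-2 - 14)² = (-16)² = 256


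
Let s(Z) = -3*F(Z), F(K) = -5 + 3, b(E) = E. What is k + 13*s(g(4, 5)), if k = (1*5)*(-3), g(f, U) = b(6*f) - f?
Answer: 63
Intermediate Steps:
F(K) = -2
g(f, U) = 5*f (g(f, U) = 6*f - f = 5*f)
k = -15 (k = 5*(-3) = -15)
s(Z) = 6 (s(Z) = -3*(-2) = 6)
k + 13*s(g(4, 5)) = -15 + 13*6 = -15 + 78 = 63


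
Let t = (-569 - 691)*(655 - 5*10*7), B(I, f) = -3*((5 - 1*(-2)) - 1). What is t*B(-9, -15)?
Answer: 6917400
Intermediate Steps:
B(I, f) = -18 (B(I, f) = -3*((5 + 2) - 1) = -3*(7 - 1) = -3*6 = -18)
t = -384300 (t = -1260*(655 - 50*7) = -1260*(655 - 350) = -1260*305 = -384300)
t*B(-9, -15) = -384300*(-18) = 6917400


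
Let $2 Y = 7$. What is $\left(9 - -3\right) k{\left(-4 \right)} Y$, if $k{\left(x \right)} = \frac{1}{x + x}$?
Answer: $- \frac{21}{4} \approx -5.25$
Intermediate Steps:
$Y = \frac{7}{2}$ ($Y = \frac{1}{2} \cdot 7 = \frac{7}{2} \approx 3.5$)
$k{\left(x \right)} = \frac{1}{2 x}$
$\left(9 - -3\right) k{\left(-4 \right)} Y = \left(9 - -3\right) \frac{1}{2 \left(-4\right)} \frac{7}{2} = \left(9 + 3\right) \frac{1}{2} \left(- \frac{1}{4}\right) \frac{7}{2} = 12 \left(- \frac{1}{8}\right) \frac{7}{2} = \left(- \frac{3}{2}\right) \frac{7}{2} = - \frac{21}{4}$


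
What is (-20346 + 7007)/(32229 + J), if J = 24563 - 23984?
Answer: -13339/32808 ≈ -0.40658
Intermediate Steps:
J = 579
(-20346 + 7007)/(32229 + J) = (-20346 + 7007)/(32229 + 579) = -13339/32808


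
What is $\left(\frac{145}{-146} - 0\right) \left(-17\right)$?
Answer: $\frac{2465}{146} \approx 16.884$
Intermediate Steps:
$\left(\frac{145}{-146} - 0\right) \left(-17\right) = \left(145 \left(- \frac{1}{146}\right) + 0\right) \left(-17\right) = \left(- \frac{145}{146} + 0\right) \left(-17\right) = \left(- \frac{145}{146}\right) \left(-17\right) = \frac{2465}{146}$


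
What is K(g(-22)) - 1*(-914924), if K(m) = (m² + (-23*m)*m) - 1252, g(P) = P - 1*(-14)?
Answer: 912264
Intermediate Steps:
g(P) = 14 + P (g(P) = P + 14 = 14 + P)
K(m) = -1252 - 22*m² (K(m) = (m² - 23*m²) - 1252 = -22*m² - 1252 = -1252 - 22*m²)
K(g(-22)) - 1*(-914924) = (-1252 - 22*(14 - 22)²) - 1*(-914924) = (-1252 - 22*(-8)²) + 914924 = (-1252 - 22*64) + 914924 = (-1252 - 1408) + 914924 = -2660 + 914924 = 912264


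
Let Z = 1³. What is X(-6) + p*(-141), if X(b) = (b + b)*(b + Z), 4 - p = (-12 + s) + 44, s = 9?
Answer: 5277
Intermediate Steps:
p = -37 (p = 4 - ((-12 + 9) + 44) = 4 - (-3 + 44) = 4 - 1*41 = 4 - 41 = -37)
Z = 1
X(b) = 2*b*(1 + b) (X(b) = (b + b)*(b + 1) = (2*b)*(1 + b) = 2*b*(1 + b))
X(-6) + p*(-141) = 2*(-6)*(1 - 6) - 37*(-141) = 2*(-6)*(-5) + 5217 = 60 + 5217 = 5277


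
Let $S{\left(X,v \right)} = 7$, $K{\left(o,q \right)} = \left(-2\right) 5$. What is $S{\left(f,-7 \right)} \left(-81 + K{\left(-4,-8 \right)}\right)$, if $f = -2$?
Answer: $-637$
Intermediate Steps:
$K{\left(o,q \right)} = -10$
$S{\left(f,-7 \right)} \left(-81 + K{\left(-4,-8 \right)}\right) = 7 \left(-81 - 10\right) = 7 \left(-91\right) = -637$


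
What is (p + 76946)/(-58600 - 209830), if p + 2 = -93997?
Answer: 17053/268430 ≈ 0.063529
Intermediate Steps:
p = -93999 (p = -2 - 93997 = -93999)
(p + 76946)/(-58600 - 209830) = (-93999 + 76946)/(-58600 - 209830) = -17053/(-268430) = -17053*(-1/268430) = 17053/268430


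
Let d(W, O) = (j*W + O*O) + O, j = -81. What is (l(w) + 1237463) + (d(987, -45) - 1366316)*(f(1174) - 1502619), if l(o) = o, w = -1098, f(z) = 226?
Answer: 2169881905584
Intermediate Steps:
d(W, O) = O + O² - 81*W (d(W, O) = (-81*W + O*O) + O = (-81*W + O²) + O = (O² - 81*W) + O = O + O² - 81*W)
(l(w) + 1237463) + (d(987, -45) - 1366316)*(f(1174) - 1502619) = (-1098 + 1237463) + ((-45 + (-45)² - 81*987) - 1366316)*(226 - 1502619) = 1236365 + ((-45 + 2025 - 79947) - 1366316)*(-1502393) = 1236365 + (-77967 - 1366316)*(-1502393) = 1236365 - 1444283*(-1502393) = 1236365 + 2169880669219 = 2169881905584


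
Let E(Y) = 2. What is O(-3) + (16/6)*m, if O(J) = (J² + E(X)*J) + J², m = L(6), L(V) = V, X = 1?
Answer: 28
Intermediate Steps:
m = 6
O(J) = 2*J + 2*J² (O(J) = (J² + 2*J) + J² = 2*J + 2*J²)
O(-3) + (16/6)*m = 2*(-3)*(1 - 3) + (16/6)*6 = 2*(-3)*(-2) + (16*(⅙))*6 = 12 + (8/3)*6 = 12 + 16 = 28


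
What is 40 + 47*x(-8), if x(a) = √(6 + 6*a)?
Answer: 40 + 47*I*√42 ≈ 40.0 + 304.59*I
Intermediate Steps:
40 + 47*x(-8) = 40 + 47*√(6 + 6*(-8)) = 40 + 47*√(6 - 48) = 40 + 47*√(-42) = 40 + 47*(I*√42) = 40 + 47*I*√42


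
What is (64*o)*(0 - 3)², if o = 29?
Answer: 16704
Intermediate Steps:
(64*o)*(0 - 3)² = (64*29)*(0 - 3)² = 1856*(-3)² = 1856*9 = 16704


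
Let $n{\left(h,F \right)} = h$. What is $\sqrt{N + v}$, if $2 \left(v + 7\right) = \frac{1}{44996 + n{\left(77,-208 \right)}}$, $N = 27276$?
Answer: $\frac{5 \sqrt{8863844427046}}{90146} \approx 165.13$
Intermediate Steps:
$v = - \frac{631021}{90146}$ ($v = -7 + \frac{1}{2 \left(44996 + 77\right)} = -7 + \frac{1}{2 \cdot 45073} = -7 + \frac{1}{2} \cdot \frac{1}{45073} = -7 + \frac{1}{90146} = - \frac{631021}{90146} \approx -7.0$)
$\sqrt{N + v} = \sqrt{27276 - \frac{631021}{90146}} = \sqrt{\frac{2458191275}{90146}} = \frac{5 \sqrt{8863844427046}}{90146}$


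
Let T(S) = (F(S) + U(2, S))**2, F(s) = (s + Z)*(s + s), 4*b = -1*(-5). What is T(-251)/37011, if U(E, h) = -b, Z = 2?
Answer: 249987000169/592176 ≈ 4.2215e+5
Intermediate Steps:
b = 5/4 (b = (-1*(-5))/4 = (1/4)*5 = 5/4 ≈ 1.2500)
F(s) = 2*s*(2 + s) (F(s) = (s + 2)*(s + s) = (2 + s)*(2*s) = 2*s*(2 + s))
U(E, h) = -5/4 (U(E, h) = -1*5/4 = -5/4)
T(S) = (-5/4 + 2*S*(2 + S))**2 (T(S) = (2*S*(2 + S) - 5/4)**2 = (-5/4 + 2*S*(2 + S))**2)
T(-251)/37011 = ((-5 + 8*(-251)*(2 - 251))**2/16)/37011 = ((-5 + 8*(-251)*(-249))**2/16)*(1/37011) = ((-5 + 499992)**2/16)*(1/37011) = ((1/16)*499987**2)*(1/37011) = ((1/16)*249987000169)*(1/37011) = (249987000169/16)*(1/37011) = 249987000169/592176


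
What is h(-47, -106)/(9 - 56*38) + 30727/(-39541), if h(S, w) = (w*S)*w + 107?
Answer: 20811944372/83787379 ≈ 248.39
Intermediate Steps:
h(S, w) = 107 + S*w² (h(S, w) = (S*w)*w + 107 = S*w² + 107 = 107 + S*w²)
h(-47, -106)/(9 - 56*38) + 30727/(-39541) = (107 - 47*(-106)²)/(9 - 56*38) + 30727/(-39541) = (107 - 47*11236)/(9 - 2128) + 30727*(-1/39541) = (107 - 528092)/(-2119) - 30727/39541 = -527985*(-1/2119) - 30727/39541 = 527985/2119 - 30727/39541 = 20811944372/83787379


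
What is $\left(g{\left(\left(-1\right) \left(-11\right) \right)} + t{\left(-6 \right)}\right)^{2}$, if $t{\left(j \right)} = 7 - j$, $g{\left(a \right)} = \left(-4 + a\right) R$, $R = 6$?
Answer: $3025$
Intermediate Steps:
$g{\left(a \right)} = -24 + 6 a$ ($g{\left(a \right)} = \left(-4 + a\right) 6 = -24 + 6 a$)
$\left(g{\left(\left(-1\right) \left(-11\right) \right)} + t{\left(-6 \right)}\right)^{2} = \left(\left(-24 + 6 \left(\left(-1\right) \left(-11\right)\right)\right) + \left(7 - -6\right)\right)^{2} = \left(\left(-24 + 6 \cdot 11\right) + \left(7 + 6\right)\right)^{2} = \left(\left(-24 + 66\right) + 13\right)^{2} = \left(42 + 13\right)^{2} = 55^{2} = 3025$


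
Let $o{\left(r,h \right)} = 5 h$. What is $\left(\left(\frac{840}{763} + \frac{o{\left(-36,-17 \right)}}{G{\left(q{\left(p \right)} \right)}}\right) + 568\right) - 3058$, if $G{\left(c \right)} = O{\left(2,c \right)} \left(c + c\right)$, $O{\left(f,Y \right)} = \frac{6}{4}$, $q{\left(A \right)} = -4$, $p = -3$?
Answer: $- \frac{3246215}{1308} \approx -2481.8$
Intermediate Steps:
$O{\left(f,Y \right)} = \frac{3}{2}$ ($O{\left(f,Y \right)} = 6 \cdot \frac{1}{4} = \frac{3}{2}$)
$G{\left(c \right)} = 3 c$ ($G{\left(c \right)} = \frac{3 \left(c + c\right)}{2} = \frac{3 \cdot 2 c}{2} = 3 c$)
$\left(\left(\frac{840}{763} + \frac{o{\left(-36,-17 \right)}}{G{\left(q{\left(p \right)} \right)}}\right) + 568\right) - 3058 = \left(\left(\frac{840}{763} + \frac{5 \left(-17\right)}{3 \left(-4\right)}\right) + 568\right) - 3058 = \left(\left(840 \cdot \frac{1}{763} - \frac{85}{-12}\right) + 568\right) - 3058 = \left(\left(\frac{120}{109} - - \frac{85}{12}\right) + 568\right) - 3058 = \left(\left(\frac{120}{109} + \frac{85}{12}\right) + 568\right) - 3058 = \left(\frac{10705}{1308} + 568\right) - 3058 = \frac{753649}{1308} - 3058 = - \frac{3246215}{1308}$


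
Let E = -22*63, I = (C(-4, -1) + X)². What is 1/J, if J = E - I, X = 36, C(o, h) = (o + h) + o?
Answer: -1/2115 ≈ -0.00047281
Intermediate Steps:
C(o, h) = h + 2*o (C(o, h) = (h + o) + o = h + 2*o)
I = 729 (I = ((-1 + 2*(-4)) + 36)² = ((-1 - 8) + 36)² = (-9 + 36)² = 27² = 729)
E = -1386
J = -2115 (J = -1386 - 1*729 = -1386 - 729 = -2115)
1/J = 1/(-2115) = -1/2115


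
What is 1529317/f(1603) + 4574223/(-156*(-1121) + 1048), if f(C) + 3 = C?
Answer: 69090580177/70369600 ≈ 981.82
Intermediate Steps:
f(C) = -3 + C
1529317/f(1603) + 4574223/(-156*(-1121) + 1048) = 1529317/(-3 + 1603) + 4574223/(-156*(-1121) + 1048) = 1529317/1600 + 4574223/(174876 + 1048) = 1529317*(1/1600) + 4574223/175924 = 1529317/1600 + 4574223*(1/175924) = 1529317/1600 + 4574223/175924 = 69090580177/70369600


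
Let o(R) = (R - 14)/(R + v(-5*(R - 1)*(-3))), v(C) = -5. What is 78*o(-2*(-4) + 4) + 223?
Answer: 1405/7 ≈ 200.71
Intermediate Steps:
o(R) = (-14 + R)/(-5 + R) (o(R) = (R - 14)/(R - 5) = (-14 + R)/(-5 + R))
78*o(-2*(-4) + 4) + 223 = 78*((-14 + (-2*(-4) + 4))/(-5 + (-2*(-4) + 4))) + 223 = 78*((-14 + (8 + 4))/(-5 + (8 + 4))) + 223 = 78*((-14 + 12)/(-5 + 12)) + 223 = 78*(-2/7) + 223 = -156/7 + 223 = 1405/7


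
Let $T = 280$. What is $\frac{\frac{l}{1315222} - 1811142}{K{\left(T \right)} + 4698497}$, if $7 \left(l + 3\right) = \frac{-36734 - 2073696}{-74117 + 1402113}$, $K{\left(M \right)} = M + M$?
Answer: $- \frac{143788996494042881}{373064448009814972} \approx -0.38543$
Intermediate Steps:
$K{\left(M \right)} = 2 M$
$l = - \frac{2142739}{663998}$ ($l = -3 + \frac{\left(-36734 - 2073696\right) \frac{1}{-74117 + 1402113}}{7} = -3 + \frac{\left(-2110430\right) \frac{1}{1327996}}{7} = -3 + \frac{1}{7} \left(- \frac{1055215}{663998}\right) = -3 - \frac{150745}{663998} = - \frac{2142739}{663998} \approx -3.227$)
$\frac{\frac{l}{1315222} - 1811142}{K{\left(T \right)} + 4698497} = \frac{- \frac{2142739}{663998 \cdot 1315222} - 1811142}{2 \cdot 280 + 4698497} = \frac{\left(- \frac{2142739}{663998}\right) \frac{1}{1315222} - 1811142}{560 + 4698497} = \frac{- \frac{2142739}{873304777556} - 1811142}{4699057} = \left(- \frac{1581678961434471691}{873304777556}\right) \frac{1}{4699057} = - \frac{143788996494042881}{373064448009814972}$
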